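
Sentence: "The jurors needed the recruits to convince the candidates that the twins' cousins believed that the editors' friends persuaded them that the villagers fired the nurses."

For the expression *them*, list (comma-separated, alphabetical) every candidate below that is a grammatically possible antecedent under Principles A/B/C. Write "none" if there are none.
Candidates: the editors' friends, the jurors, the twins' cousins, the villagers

the jurors, the twins' cousins

*them* is a pronoun; Principle B requires it to be free in its binding domain — the clause headed by 'persuaded'.
— the editors' friends: subject of the clause headed by 'persuaded'; c-commands the pronoun within its binding domain — blocked (Principle B).
— the jurors: subject of the matrix clause; c-commands the pronoun but lies outside its binding domain — allowed.
— the twins' cousins: subject of the clause headed by 'believed'; c-commands the pronoun but lies outside its binding domain — allowed.
— the villagers: subject of the clause headed by 'fired'; is c-commanded by the pronoun; coreference would bind this R-expression — blocked (Principle C).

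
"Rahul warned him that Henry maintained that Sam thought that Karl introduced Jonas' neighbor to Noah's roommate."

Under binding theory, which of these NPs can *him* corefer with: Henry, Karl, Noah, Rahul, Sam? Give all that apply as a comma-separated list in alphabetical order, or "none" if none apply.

none

*him* is a pronoun; Principle B requires it to be free in its binding domain — the matrix clause.
— Henry: subject of the clause headed by 'maintained'; is c-commanded by the pronoun; coreference would bind this R-expression — blocked (Principle C).
— Karl: subject of the clause headed by 'introduced'; is c-commanded by the pronoun; coreference would bind this R-expression — blocked (Principle C).
— Noah: possessor inside the second object DP of the clause headed by 'introduced'; is c-commanded by the pronoun; coreference would bind this R-expression — blocked (Principle C).
— Rahul: subject of the matrix clause; c-commands the pronoun within its binding domain — blocked (Principle B).
— Sam: subject of the clause headed by 'thought'; is c-commanded by the pronoun; coreference would bind this R-expression — blocked (Principle C).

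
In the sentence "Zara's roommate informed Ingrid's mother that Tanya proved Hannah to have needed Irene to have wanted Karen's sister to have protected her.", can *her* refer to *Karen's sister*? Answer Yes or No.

*her* is a pronoun; Principle B requires it to be free in its binding domain — the clause headed by 'protected'.
— Karen's sister: subject of the clause headed by 'protected'; c-commands the pronoun within its binding domain — blocked (Principle B).

No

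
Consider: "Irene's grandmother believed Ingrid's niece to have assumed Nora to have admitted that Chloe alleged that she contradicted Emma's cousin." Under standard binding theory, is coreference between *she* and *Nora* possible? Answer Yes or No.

Yes

*Nora* is an R-expression; Principle C requires it to be free (not bound by any c-commanding expression).
— she: subject of the clause headed by 'contradicted'; the pronoun does not c-command the R-expression — coreference allowed.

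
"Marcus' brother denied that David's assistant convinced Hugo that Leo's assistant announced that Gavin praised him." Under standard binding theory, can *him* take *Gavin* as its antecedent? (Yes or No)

No

*him* is a pronoun; Principle B requires it to be free in its binding domain — the clause headed by 'praised'.
— Gavin: subject of the clause headed by 'praised'; c-commands the pronoun within its binding domain — blocked (Principle B).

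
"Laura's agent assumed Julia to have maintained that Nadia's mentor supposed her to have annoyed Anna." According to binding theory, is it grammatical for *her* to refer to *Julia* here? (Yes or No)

*Julia* is an R-expression; Principle C requires it to be free (not bound by any c-commanding expression).
— her: subject of the clause headed by 'annoyed'; the pronoun does not c-command the R-expression — coreference allowed.

Yes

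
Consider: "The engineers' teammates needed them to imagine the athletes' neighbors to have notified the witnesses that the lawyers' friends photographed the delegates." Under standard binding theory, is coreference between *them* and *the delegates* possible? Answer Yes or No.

No

*the delegates* is an R-expression; Principle C requires it to be free (not bound by any c-commanding expression).
— them: subject of the clause headed by 'imagine'; the pronoun c-commands the R-expression — coreference blocked (Principle C).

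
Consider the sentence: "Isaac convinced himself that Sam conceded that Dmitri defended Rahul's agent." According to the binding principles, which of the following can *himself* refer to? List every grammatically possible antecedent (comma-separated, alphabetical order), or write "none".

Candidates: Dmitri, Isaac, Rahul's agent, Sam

Isaac

*himself* is a reflexive; Principle A requires it to be bound within its binding domain — the matrix clause.
— Dmitri: subject of the clause headed by 'defended'; does not c-command the reflexive — cannot bind it (Principle A).
— Isaac: subject of the matrix clause; c-commands the reflexive within its binding domain — allowed (Principle A).
— Rahul's agent: object of the clause headed by 'defended'; does not c-command the reflexive — cannot bind it (Principle A).
— Sam: subject of the clause headed by 'conceded'; does not c-command the reflexive — cannot bind it (Principle A).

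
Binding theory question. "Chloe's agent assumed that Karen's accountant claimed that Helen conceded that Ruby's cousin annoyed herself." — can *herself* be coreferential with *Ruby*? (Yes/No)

*herself* is a reflexive; Principle A requires it to be bound within its binding domain — the clause headed by 'annoyed'.
— Ruby: possessor inside the subject DP of the clause headed by 'annoyed'; does not c-command the reflexive — cannot bind it (Principle A).

No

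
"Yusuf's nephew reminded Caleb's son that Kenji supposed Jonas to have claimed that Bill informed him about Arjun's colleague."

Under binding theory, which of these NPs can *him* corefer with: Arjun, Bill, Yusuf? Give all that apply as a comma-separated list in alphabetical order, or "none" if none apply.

Yusuf

*him* is a pronoun; Principle B requires it to be free in its binding domain — the clause headed by 'informed'.
— Arjun: possessor inside the second object DP of the clause headed by 'informed'; is c-commanded by the pronoun; coreference would bind this R-expression — blocked (Principle C).
— Bill: subject of the clause headed by 'informed'; c-commands the pronoun within its binding domain — blocked (Principle B).
— Yusuf: possessor inside the subject DP of the matrix clause; does not c-command the pronoun — Principle B does not apply; allowed.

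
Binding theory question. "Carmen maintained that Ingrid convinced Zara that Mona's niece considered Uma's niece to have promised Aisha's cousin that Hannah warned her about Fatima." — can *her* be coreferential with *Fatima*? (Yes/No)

*her* is a pronoun; Principle B requires it to be free in its binding domain — the clause headed by 'warned'.
— Fatima: second object of the clause headed by 'warned'; is c-commanded by the pronoun; coreference would bind this R-expression — blocked (Principle C).

No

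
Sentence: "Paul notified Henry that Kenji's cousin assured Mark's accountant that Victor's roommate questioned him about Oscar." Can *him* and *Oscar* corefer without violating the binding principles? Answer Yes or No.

*Oscar* is an R-expression; Principle C requires it to be free (not bound by any c-commanding expression).
— him: object of the clause headed by 'questioned'; the pronoun c-commands the R-expression — coreference blocked (Principle C).

No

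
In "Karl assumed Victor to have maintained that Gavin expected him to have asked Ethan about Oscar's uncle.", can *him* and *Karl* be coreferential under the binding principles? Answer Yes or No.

Yes

*Karl* is an R-expression; Principle C requires it to be free (not bound by any c-commanding expression).
— him: subject of the clause headed by 'asked'; the pronoun does not c-command the R-expression — coreference allowed.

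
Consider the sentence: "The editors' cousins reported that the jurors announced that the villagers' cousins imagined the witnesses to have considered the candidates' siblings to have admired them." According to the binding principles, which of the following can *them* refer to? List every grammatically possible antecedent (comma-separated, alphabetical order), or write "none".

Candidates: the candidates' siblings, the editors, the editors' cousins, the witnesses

*them* is a pronoun; Principle B requires it to be free in its binding domain — the clause headed by 'admired'.
— the candidates' siblings: subject of the clause headed by 'admired'; c-commands the pronoun within its binding domain — blocked (Principle B).
— the editors: possessor inside the subject DP of the matrix clause; does not c-command the pronoun — Principle B does not apply; allowed.
— the editors' cousins: subject of the matrix clause; c-commands the pronoun but lies outside its binding domain — allowed.
— the witnesses: subject of the clause headed by 'considered'; c-commands the pronoun but lies outside its binding domain — allowed.

the editors, the editors' cousins, the witnesses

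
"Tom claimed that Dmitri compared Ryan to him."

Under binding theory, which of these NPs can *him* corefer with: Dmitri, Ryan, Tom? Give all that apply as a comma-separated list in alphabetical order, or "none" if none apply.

Tom

*him* is a pronoun; Principle B requires it to be free in its binding domain — the clause headed by 'compared'.
— Dmitri: subject of the clause headed by 'compared'; c-commands the pronoun within its binding domain — blocked (Principle B).
— Ryan: object of the clause headed by 'compared'; c-commands the pronoun within its binding domain — blocked (Principle B).
— Tom: subject of the matrix clause; c-commands the pronoun but lies outside its binding domain — allowed.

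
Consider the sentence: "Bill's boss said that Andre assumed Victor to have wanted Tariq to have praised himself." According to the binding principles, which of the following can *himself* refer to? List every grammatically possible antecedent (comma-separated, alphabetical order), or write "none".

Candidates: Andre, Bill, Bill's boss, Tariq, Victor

Tariq

*himself* is a reflexive; Principle A requires it to be bound within its binding domain — the clause headed by 'praised'.
— Andre: subject of the clause headed by 'assumed'; c-commands the reflexive but lies outside its binding domain — cannot bind it (Principle A).
— Bill: possessor inside the subject DP of the matrix clause; does not c-command the reflexive — cannot bind it (Principle A).
— Bill's boss: subject of the matrix clause; c-commands the reflexive but lies outside its binding domain — cannot bind it (Principle A).
— Tariq: subject of the clause headed by 'praised'; c-commands the reflexive within its binding domain — allowed (Principle A).
— Victor: subject of the clause headed by 'wanted'; c-commands the reflexive but lies outside its binding domain — cannot bind it (Principle A).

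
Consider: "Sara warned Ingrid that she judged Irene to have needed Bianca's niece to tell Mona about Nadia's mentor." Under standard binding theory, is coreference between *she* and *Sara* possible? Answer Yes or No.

Yes

*Sara* is an R-expression; Principle C requires it to be free (not bound by any c-commanding expression).
— she: subject of the clause headed by 'judged'; the pronoun does not c-command the R-expression — coreference allowed.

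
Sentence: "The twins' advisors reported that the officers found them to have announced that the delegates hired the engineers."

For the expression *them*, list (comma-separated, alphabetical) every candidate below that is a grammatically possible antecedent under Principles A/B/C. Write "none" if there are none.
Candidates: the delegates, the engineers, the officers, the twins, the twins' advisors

the twins, the twins' advisors

*them* is a pronoun; Principle B requires it to be free in its binding domain — the clause headed by 'found'.
— the delegates: subject of the clause headed by 'hired'; is c-commanded by the pronoun; coreference would bind this R-expression — blocked (Principle C).
— the engineers: object of the clause headed by 'hired'; is c-commanded by the pronoun; coreference would bind this R-expression — blocked (Principle C).
— the officers: subject of the clause headed by 'found'; c-commands the pronoun within its binding domain — blocked (Principle B).
— the twins: possessor inside the subject DP of the matrix clause; does not c-command the pronoun — Principle B does not apply; allowed.
— the twins' advisors: subject of the matrix clause; c-commands the pronoun but lies outside its binding domain — allowed.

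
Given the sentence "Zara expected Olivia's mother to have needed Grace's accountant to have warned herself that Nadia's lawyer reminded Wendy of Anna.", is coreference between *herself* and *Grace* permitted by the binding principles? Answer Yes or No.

No

*herself* is a reflexive; Principle A requires it to be bound within its binding domain — the clause headed by 'warned'.
— Grace: possessor inside the subject DP of the clause headed by 'warned'; does not c-command the reflexive — cannot bind it (Principle A).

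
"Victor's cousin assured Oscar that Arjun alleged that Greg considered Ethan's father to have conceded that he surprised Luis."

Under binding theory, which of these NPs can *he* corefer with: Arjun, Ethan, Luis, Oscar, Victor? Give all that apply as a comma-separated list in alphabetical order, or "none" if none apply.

Arjun, Ethan, Oscar, Victor

*he* is a pronoun; Principle B requires it to be free in its binding domain — the clause headed by 'surprised'.
— Arjun: subject of the clause headed by 'alleged'; c-commands the pronoun but lies outside its binding domain — allowed.
— Ethan: possessor inside the subject DP of the clause headed by 'conceded'; does not c-command the pronoun — Principle B does not apply; allowed.
— Luis: object of the clause headed by 'surprised'; is c-commanded by the pronoun; coreference would bind this R-expression — blocked (Principle C).
— Oscar: object of the matrix clause; c-commands the pronoun but lies outside its binding domain — allowed.
— Victor: possessor inside the subject DP of the matrix clause; does not c-command the pronoun — Principle B does not apply; allowed.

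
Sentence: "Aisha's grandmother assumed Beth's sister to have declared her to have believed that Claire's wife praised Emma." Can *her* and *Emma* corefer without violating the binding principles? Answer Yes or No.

No

*Emma* is an R-expression; Principle C requires it to be free (not bound by any c-commanding expression).
— her: subject of the clause headed by 'believed'; the pronoun c-commands the R-expression — coreference blocked (Principle C).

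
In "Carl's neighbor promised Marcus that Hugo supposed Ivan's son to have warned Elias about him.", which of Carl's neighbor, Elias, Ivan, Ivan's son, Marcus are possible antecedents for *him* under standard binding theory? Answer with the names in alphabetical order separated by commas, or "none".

Carl's neighbor, Ivan, Marcus

*him* is a pronoun; Principle B requires it to be free in its binding domain — the clause headed by 'warned'.
— Carl's neighbor: subject of the matrix clause; c-commands the pronoun but lies outside its binding domain — allowed.
— Elias: object of the clause headed by 'warned'; c-commands the pronoun within its binding domain — blocked (Principle B).
— Ivan: possessor inside the subject DP of the clause headed by 'warned'; does not c-command the pronoun — Principle B does not apply; allowed.
— Ivan's son: subject of the clause headed by 'warned'; c-commands the pronoun within its binding domain — blocked (Principle B).
— Marcus: object of the matrix clause; c-commands the pronoun but lies outside its binding domain — allowed.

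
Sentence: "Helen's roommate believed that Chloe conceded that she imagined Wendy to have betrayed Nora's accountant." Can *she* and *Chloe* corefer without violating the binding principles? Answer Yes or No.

*Chloe* is an R-expression; Principle C requires it to be free (not bound by any c-commanding expression).
— she: subject of the clause headed by 'imagined'; the pronoun does not c-command the R-expression — coreference allowed.

Yes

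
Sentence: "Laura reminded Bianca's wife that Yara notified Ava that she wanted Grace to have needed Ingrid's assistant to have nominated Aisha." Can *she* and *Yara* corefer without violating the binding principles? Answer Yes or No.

Yes

*Yara* is an R-expression; Principle C requires it to be free (not bound by any c-commanding expression).
— she: subject of the clause headed by 'wanted'; the pronoun does not c-command the R-expression — coreference allowed.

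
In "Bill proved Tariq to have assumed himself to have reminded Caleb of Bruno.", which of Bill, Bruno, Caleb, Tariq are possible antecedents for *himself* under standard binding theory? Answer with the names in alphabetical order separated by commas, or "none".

*himself* is a reflexive; Principle A requires it to be bound within its binding domain — the clause headed by 'assumed'.
— Bill: subject of the matrix clause; c-commands the reflexive but lies outside its binding domain — cannot bind it (Principle A).
— Bruno: second object of the clause headed by 'reminded'; does not c-command the reflexive — cannot bind it (Principle A).
— Caleb: object of the clause headed by 'reminded'; does not c-command the reflexive — cannot bind it (Principle A).
— Tariq: subject of the clause headed by 'assumed'; c-commands the reflexive within its binding domain — allowed (Principle A).

Tariq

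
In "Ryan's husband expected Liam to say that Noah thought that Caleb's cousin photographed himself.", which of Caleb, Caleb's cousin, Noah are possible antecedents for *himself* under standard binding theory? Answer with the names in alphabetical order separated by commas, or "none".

*himself* is a reflexive; Principle A requires it to be bound within its binding domain — the clause headed by 'photographed'.
— Caleb: possessor inside the subject DP of the clause headed by 'photographed'; does not c-command the reflexive — cannot bind it (Principle A).
— Caleb's cousin: subject of the clause headed by 'photographed'; c-commands the reflexive within its binding domain — allowed (Principle A).
— Noah: subject of the clause headed by 'thought'; c-commands the reflexive but lies outside its binding domain — cannot bind it (Principle A).

Caleb's cousin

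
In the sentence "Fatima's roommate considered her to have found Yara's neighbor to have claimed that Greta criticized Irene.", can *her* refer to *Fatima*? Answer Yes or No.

*her* is a pronoun; Principle B requires it to be free in its binding domain — the matrix clause.
— Fatima: possessor inside the subject DP of the matrix clause; does not c-command the pronoun — Principle B does not apply; allowed.

Yes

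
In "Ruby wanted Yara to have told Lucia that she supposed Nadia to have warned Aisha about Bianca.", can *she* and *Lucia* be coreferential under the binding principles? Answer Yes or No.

Yes

*Lucia* is an R-expression; Principle C requires it to be free (not bound by any c-commanding expression).
— she: subject of the clause headed by 'supposed'; the pronoun does not c-command the R-expression — coreference allowed.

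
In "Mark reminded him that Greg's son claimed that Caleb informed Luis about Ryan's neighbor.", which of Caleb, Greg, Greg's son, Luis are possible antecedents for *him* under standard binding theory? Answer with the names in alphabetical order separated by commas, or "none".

*him* is a pronoun; Principle B requires it to be free in its binding domain — the matrix clause.
— Caleb: subject of the clause headed by 'informed'; is c-commanded by the pronoun; coreference would bind this R-expression — blocked (Principle C).
— Greg: possessor inside the subject DP of the clause headed by 'claimed'; is c-commanded by the pronoun; coreference would bind this R-expression — blocked (Principle C).
— Greg's son: subject of the clause headed by 'claimed'; is c-commanded by the pronoun; coreference would bind this R-expression — blocked (Principle C).
— Luis: object of the clause headed by 'informed'; is c-commanded by the pronoun; coreference would bind this R-expression — blocked (Principle C).

none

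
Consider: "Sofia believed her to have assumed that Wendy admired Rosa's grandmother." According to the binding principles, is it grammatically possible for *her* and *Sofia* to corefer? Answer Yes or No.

No

*her* is a pronoun; Principle B requires it to be free in its binding domain — the matrix clause.
— Sofia: subject of the matrix clause; c-commands the pronoun within its binding domain — blocked (Principle B).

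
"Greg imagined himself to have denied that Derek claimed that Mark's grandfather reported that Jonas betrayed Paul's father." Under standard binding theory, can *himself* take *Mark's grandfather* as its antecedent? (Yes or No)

*himself* is a reflexive; Principle A requires it to be bound within its binding domain — the matrix clause.
— Mark's grandfather: subject of the clause headed by 'reported'; does not c-command the reflexive — cannot bind it (Principle A).

No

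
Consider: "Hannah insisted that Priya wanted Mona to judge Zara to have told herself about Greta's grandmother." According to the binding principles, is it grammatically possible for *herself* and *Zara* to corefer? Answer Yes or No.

Yes

*herself* is a reflexive; Principle A requires it to be bound within its binding domain — the clause headed by 'told'.
— Zara: subject of the clause headed by 'told'; c-commands the reflexive within its binding domain — allowed (Principle A).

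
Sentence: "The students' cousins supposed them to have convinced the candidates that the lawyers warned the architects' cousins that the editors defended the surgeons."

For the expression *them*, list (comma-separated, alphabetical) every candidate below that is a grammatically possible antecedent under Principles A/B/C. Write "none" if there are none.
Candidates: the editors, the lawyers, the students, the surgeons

the students

*them* is a pronoun; Principle B requires it to be free in its binding domain — the matrix clause.
— the editors: subject of the clause headed by 'defended'; is c-commanded by the pronoun; coreference would bind this R-expression — blocked (Principle C).
— the lawyers: subject of the clause headed by 'warned'; is c-commanded by the pronoun; coreference would bind this R-expression — blocked (Principle C).
— the students: possessor inside the subject DP of the matrix clause; does not c-command the pronoun — Principle B does not apply; allowed.
— the surgeons: object of the clause headed by 'defended'; is c-commanded by the pronoun; coreference would bind this R-expression — blocked (Principle C).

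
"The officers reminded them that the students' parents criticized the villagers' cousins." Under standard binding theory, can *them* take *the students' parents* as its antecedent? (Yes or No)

No

*them* is a pronoun; Principle B requires it to be free in its binding domain — the matrix clause.
— the students' parents: subject of the clause headed by 'criticized'; is c-commanded by the pronoun; coreference would bind this R-expression — blocked (Principle C).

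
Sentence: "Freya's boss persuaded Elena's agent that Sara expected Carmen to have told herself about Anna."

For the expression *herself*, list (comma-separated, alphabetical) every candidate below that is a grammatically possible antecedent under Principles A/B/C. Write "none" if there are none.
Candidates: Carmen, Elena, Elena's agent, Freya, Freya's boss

*herself* is a reflexive; Principle A requires it to be bound within its binding domain — the clause headed by 'told'.
— Carmen: subject of the clause headed by 'told'; c-commands the reflexive within its binding domain — allowed (Principle A).
— Elena: possessor inside the object DP of the matrix clause; does not c-command the reflexive — cannot bind it (Principle A).
— Elena's agent: object of the matrix clause; c-commands the reflexive but lies outside its binding domain — cannot bind it (Principle A).
— Freya: possessor inside the subject DP of the matrix clause; does not c-command the reflexive — cannot bind it (Principle A).
— Freya's boss: subject of the matrix clause; c-commands the reflexive but lies outside its binding domain — cannot bind it (Principle A).

Carmen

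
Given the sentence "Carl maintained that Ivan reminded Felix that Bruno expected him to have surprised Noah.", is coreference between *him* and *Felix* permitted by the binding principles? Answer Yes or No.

*him* is a pronoun; Principle B requires it to be free in its binding domain — the clause headed by 'expected'.
— Felix: object of the clause headed by 'reminded'; c-commands the pronoun but lies outside its binding domain — allowed.

Yes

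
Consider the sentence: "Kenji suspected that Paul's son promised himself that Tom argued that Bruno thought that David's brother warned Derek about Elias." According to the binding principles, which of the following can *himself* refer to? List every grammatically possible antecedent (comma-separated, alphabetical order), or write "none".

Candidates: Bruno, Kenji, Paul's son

*himself* is a reflexive; Principle A requires it to be bound within its binding domain — the clause headed by 'promised'.
— Bruno: subject of the clause headed by 'thought'; does not c-command the reflexive — cannot bind it (Principle A).
— Kenji: subject of the matrix clause; c-commands the reflexive but lies outside its binding domain — cannot bind it (Principle A).
— Paul's son: subject of the clause headed by 'promised'; c-commands the reflexive within its binding domain — allowed (Principle A).

Paul's son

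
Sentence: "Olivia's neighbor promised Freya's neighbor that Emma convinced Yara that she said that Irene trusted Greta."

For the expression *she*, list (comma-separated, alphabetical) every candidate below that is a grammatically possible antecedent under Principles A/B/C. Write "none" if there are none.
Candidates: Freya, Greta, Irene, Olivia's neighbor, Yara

Freya, Olivia's neighbor, Yara

*she* is a pronoun; Principle B requires it to be free in its binding domain — the clause headed by 'said'.
— Freya: possessor inside the object DP of the matrix clause; does not c-command the pronoun — Principle B does not apply; allowed.
— Greta: object of the clause headed by 'trusted'; is c-commanded by the pronoun; coreference would bind this R-expression — blocked (Principle C).
— Irene: subject of the clause headed by 'trusted'; is c-commanded by the pronoun; coreference would bind this R-expression — blocked (Principle C).
— Olivia's neighbor: subject of the matrix clause; c-commands the pronoun but lies outside its binding domain — allowed.
— Yara: object of the clause headed by 'convinced'; c-commands the pronoun but lies outside its binding domain — allowed.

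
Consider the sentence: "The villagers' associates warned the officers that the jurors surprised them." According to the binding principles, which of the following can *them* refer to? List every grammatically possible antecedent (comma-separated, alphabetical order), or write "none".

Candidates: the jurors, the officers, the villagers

*them* is a pronoun; Principle B requires it to be free in its binding domain — the clause headed by 'surprised'.
— the jurors: subject of the clause headed by 'surprised'; c-commands the pronoun within its binding domain — blocked (Principle B).
— the officers: object of the matrix clause; c-commands the pronoun but lies outside its binding domain — allowed.
— the villagers: possessor inside the subject DP of the matrix clause; does not c-command the pronoun — Principle B does not apply; allowed.

the officers, the villagers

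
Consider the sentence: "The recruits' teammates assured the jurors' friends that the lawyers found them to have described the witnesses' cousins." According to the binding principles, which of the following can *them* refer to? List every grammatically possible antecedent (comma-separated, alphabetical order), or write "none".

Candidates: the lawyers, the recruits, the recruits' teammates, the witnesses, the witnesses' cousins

the recruits, the recruits' teammates

*them* is a pronoun; Principle B requires it to be free in its binding domain — the clause headed by 'found'.
— the lawyers: subject of the clause headed by 'found'; c-commands the pronoun within its binding domain — blocked (Principle B).
— the recruits: possessor inside the subject DP of the matrix clause; does not c-command the pronoun — Principle B does not apply; allowed.
— the recruits' teammates: subject of the matrix clause; c-commands the pronoun but lies outside its binding domain — allowed.
— the witnesses: possessor inside the object DP of the clause headed by 'described'; is c-commanded by the pronoun; coreference would bind this R-expression — blocked (Principle C).
— the witnesses' cousins: object of the clause headed by 'described'; is c-commanded by the pronoun; coreference would bind this R-expression — blocked (Principle C).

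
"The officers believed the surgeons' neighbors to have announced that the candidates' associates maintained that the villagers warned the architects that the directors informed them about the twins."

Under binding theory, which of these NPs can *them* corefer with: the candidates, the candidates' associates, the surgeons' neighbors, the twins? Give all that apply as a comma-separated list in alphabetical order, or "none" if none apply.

the candidates, the candidates' associates, the surgeons' neighbors

*them* is a pronoun; Principle B requires it to be free in its binding domain — the clause headed by 'informed'.
— the candidates: possessor inside the subject DP of the clause headed by 'maintained'; does not c-command the pronoun — Principle B does not apply; allowed.
— the candidates' associates: subject of the clause headed by 'maintained'; c-commands the pronoun but lies outside its binding domain — allowed.
— the surgeons' neighbors: subject of the clause headed by 'announced'; c-commands the pronoun but lies outside its binding domain — allowed.
— the twins: second object of the clause headed by 'informed'; is c-commanded by the pronoun; coreference would bind this R-expression — blocked (Principle C).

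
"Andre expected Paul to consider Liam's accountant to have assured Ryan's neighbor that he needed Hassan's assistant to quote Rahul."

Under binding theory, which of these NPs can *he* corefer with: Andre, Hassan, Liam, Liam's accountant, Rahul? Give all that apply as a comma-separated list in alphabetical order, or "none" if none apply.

*he* is a pronoun; Principle B requires it to be free in its binding domain — the clause headed by 'needed'.
— Andre: subject of the matrix clause; c-commands the pronoun but lies outside its binding domain — allowed.
— Hassan: possessor inside the subject DP of the clause headed by 'quote'; is c-commanded by the pronoun; coreference would bind this R-expression — blocked (Principle C).
— Liam: possessor inside the subject DP of the clause headed by 'assured'; does not c-command the pronoun — Principle B does not apply; allowed.
— Liam's accountant: subject of the clause headed by 'assured'; c-commands the pronoun but lies outside its binding domain — allowed.
— Rahul: object of the clause headed by 'quote'; is c-commanded by the pronoun; coreference would bind this R-expression — blocked (Principle C).

Andre, Liam, Liam's accountant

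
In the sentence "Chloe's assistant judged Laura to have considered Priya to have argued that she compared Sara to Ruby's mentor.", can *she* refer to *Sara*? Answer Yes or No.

*she* is a pronoun; Principle B requires it to be free in its binding domain — the clause headed by 'compared'.
— Sara: object of the clause headed by 'compared'; is c-commanded by the pronoun; coreference would bind this R-expression — blocked (Principle C).

No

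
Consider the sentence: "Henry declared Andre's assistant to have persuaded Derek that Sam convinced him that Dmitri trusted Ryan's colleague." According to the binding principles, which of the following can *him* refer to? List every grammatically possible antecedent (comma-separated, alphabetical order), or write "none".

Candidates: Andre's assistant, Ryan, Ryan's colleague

Andre's assistant

*him* is a pronoun; Principle B requires it to be free in its binding domain — the clause headed by 'convinced'.
— Andre's assistant: subject of the clause headed by 'persuaded'; c-commands the pronoun but lies outside its binding domain — allowed.
— Ryan: possessor inside the object DP of the clause headed by 'trusted'; is c-commanded by the pronoun; coreference would bind this R-expression — blocked (Principle C).
— Ryan's colleague: object of the clause headed by 'trusted'; is c-commanded by the pronoun; coreference would bind this R-expression — blocked (Principle C).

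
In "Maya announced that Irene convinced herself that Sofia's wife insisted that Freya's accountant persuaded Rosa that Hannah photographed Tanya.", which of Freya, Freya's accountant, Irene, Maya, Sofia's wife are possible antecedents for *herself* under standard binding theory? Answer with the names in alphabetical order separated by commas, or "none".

Irene

*herself* is a reflexive; Principle A requires it to be bound within its binding domain — the clause headed by 'convinced'.
— Freya: possessor inside the subject DP of the clause headed by 'persuaded'; does not c-command the reflexive — cannot bind it (Principle A).
— Freya's accountant: subject of the clause headed by 'persuaded'; does not c-command the reflexive — cannot bind it (Principle A).
— Irene: subject of the clause headed by 'convinced'; c-commands the reflexive within its binding domain — allowed (Principle A).
— Maya: subject of the matrix clause; c-commands the reflexive but lies outside its binding domain — cannot bind it (Principle A).
— Sofia's wife: subject of the clause headed by 'insisted'; does not c-command the reflexive — cannot bind it (Principle A).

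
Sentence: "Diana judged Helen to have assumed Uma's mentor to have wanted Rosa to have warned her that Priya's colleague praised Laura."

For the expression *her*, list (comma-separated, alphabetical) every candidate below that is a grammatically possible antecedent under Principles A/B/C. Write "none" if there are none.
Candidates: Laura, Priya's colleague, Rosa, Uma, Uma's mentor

*her* is a pronoun; Principle B requires it to be free in its binding domain — the clause headed by 'warned'.
— Laura: object of the clause headed by 'praised'; is c-commanded by the pronoun; coreference would bind this R-expression — blocked (Principle C).
— Priya's colleague: subject of the clause headed by 'praised'; is c-commanded by the pronoun; coreference would bind this R-expression — blocked (Principle C).
— Rosa: subject of the clause headed by 'warned'; c-commands the pronoun within its binding domain — blocked (Principle B).
— Uma: possessor inside the subject DP of the clause headed by 'wanted'; does not c-command the pronoun — Principle B does not apply; allowed.
— Uma's mentor: subject of the clause headed by 'wanted'; c-commands the pronoun but lies outside its binding domain — allowed.

Uma, Uma's mentor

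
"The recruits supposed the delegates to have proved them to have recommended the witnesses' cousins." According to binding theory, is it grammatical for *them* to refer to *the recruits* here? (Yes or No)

*the recruits* is an R-expression; Principle C requires it to be free (not bound by any c-commanding expression).
— them: subject of the clause headed by 'recommended'; the pronoun does not c-command the R-expression — coreference allowed.

Yes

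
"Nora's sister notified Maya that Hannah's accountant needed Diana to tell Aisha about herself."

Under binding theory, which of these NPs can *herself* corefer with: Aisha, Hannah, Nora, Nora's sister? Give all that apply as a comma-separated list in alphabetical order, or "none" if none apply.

Aisha

*herself* is a reflexive; Principle A requires it to be bound within its binding domain — the clause headed by 'tell'.
— Aisha: object of the clause headed by 'tell'; c-commands the reflexive within its binding domain — allowed (Principle A).
— Hannah: possessor inside the subject DP of the clause headed by 'needed'; does not c-command the reflexive — cannot bind it (Principle A).
— Nora: possessor inside the subject DP of the matrix clause; does not c-command the reflexive — cannot bind it (Principle A).
— Nora's sister: subject of the matrix clause; c-commands the reflexive but lies outside its binding domain — cannot bind it (Principle A).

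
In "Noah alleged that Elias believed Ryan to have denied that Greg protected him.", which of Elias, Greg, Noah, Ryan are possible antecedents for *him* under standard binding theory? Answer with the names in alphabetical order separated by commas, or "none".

Elias, Noah, Ryan

*him* is a pronoun; Principle B requires it to be free in its binding domain — the clause headed by 'protected'.
— Elias: subject of the clause headed by 'believed'; c-commands the pronoun but lies outside its binding domain — allowed.
— Greg: subject of the clause headed by 'protected'; c-commands the pronoun within its binding domain — blocked (Principle B).
— Noah: subject of the matrix clause; c-commands the pronoun but lies outside its binding domain — allowed.
— Ryan: subject of the clause headed by 'denied'; c-commands the pronoun but lies outside its binding domain — allowed.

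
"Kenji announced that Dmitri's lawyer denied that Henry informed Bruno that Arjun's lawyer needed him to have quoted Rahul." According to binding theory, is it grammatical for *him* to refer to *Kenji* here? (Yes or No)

Yes

*Kenji* is an R-expression; Principle C requires it to be free (not bound by any c-commanding expression).
— him: subject of the clause headed by 'quoted'; the pronoun does not c-command the R-expression — coreference allowed.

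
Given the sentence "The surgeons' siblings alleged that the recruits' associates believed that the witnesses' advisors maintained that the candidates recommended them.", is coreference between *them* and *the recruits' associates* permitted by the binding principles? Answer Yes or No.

*them* is a pronoun; Principle B requires it to be free in its binding domain — the clause headed by 'recommended'.
— the recruits' associates: subject of the clause headed by 'believed'; c-commands the pronoun but lies outside its binding domain — allowed.

Yes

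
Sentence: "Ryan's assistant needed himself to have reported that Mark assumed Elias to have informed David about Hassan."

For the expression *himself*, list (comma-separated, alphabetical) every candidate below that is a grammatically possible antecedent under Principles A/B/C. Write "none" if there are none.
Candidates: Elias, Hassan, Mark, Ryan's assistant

*himself* is a reflexive; Principle A requires it to be bound within its binding domain — the matrix clause.
— Elias: subject of the clause headed by 'informed'; does not c-command the reflexive — cannot bind it (Principle A).
— Hassan: second object of the clause headed by 'informed'; does not c-command the reflexive — cannot bind it (Principle A).
— Mark: subject of the clause headed by 'assumed'; does not c-command the reflexive — cannot bind it (Principle A).
— Ryan's assistant: subject of the matrix clause; c-commands the reflexive within its binding domain — allowed (Principle A).

Ryan's assistant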